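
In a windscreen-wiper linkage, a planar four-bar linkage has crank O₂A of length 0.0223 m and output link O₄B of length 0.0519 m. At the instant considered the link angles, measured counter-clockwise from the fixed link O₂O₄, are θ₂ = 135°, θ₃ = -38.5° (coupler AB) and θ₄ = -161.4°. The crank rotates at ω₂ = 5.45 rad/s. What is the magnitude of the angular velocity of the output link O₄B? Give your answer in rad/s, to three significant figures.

ω₂ = 5.45 rad/s
Differentiating the loop-closure r₂e^{iθ₂}+r₃e^{iθ₃}=r₁+r₄e^{iθ₄} gives r₂ω₂e^{iθ₂}+r₃ω₃e^{iθ₃}=r₄ω₄e^{iθ₄}.
Eliminating the other unknown: ω₄ = r₂ω₂ sin(θ₂−θ₃) / [r₄ sin(θ₄−θ₃)].
Numerator sine = +0.11320; denominator sine = -0.83962.
Result = 0.0223·5.45·(+0.11320) / (0.0519·(-0.83962)) = -0.31573 rad/s; magnitude 0.31573 rad/s.

0.316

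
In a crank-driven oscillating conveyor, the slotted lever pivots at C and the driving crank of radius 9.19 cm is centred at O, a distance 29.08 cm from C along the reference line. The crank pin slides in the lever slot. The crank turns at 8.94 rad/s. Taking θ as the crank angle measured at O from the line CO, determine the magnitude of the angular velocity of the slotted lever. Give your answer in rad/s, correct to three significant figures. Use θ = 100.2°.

0.397

ω = 8.94 rad/s
Crank pin A relative to C: A = (d + r cosθ, r sinθ); lever angle φ = atan2(r sinθ, d + r cosθ).
Differentiating tanφ: φ̇ = rω(d cosθ + r)/(d² + r² + 2dr cosθ).
d² + r² + 2dr cosθ = |CA|² = 0.0835452 m²;  d cosθ + r = +0.040404 m.
|ω_lever| = |0.0919·8.94·+0.040404| / 0.0835452 = 0.39733 rad/s.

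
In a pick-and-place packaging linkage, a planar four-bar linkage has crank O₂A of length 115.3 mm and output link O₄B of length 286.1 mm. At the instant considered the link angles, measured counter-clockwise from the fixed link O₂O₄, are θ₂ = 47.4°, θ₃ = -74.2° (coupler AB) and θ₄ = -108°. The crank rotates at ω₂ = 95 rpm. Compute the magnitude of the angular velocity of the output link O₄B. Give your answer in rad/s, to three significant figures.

ω₂ = 9.948 rad/s (from 95 rpm).
Differentiating the loop-closure r₂e^{iθ₂}+r₃e^{iθ₃}=r₁+r₄e^{iθ₄} gives r₂ω₂e^{iθ₂}+r₃ω₃e^{iθ₃}=r₄ω₄e^{iθ₄}.
Eliminating the other unknown: ω₄ = r₂ω₂ sin(θ₂−θ₃) / [r₄ sin(θ₄−θ₃)].
Numerator sine = +0.85173; denominator sine = -0.55630.
Result = 0.1153·9.948·(+0.85173) / (0.2861·(-0.55630)) = -6.1384 rad/s; magnitude 6.1384 rad/s.

6.14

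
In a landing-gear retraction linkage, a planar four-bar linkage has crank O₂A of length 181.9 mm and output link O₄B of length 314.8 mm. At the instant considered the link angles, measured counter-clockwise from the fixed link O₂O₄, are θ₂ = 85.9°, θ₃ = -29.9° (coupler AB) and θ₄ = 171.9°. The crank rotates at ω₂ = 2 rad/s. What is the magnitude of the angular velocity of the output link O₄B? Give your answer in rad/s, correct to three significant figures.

2.80

ω₂ = 2 rad/s
Differentiating the loop-closure r₂e^{iθ₂}+r₃e^{iθ₃}=r₁+r₄e^{iθ₄} gives r₂ω₂e^{iθ₂}+r₃ω₃e^{iθ₃}=r₄ω₄e^{iθ₄}.
Eliminating the other unknown: ω₄ = r₂ω₂ sin(θ₂−θ₃) / [r₄ sin(θ₄−θ₃)].
Numerator sine = +0.90032; denominator sine = -0.37137.
Result = 0.1819·2·(+0.90032) / (0.3148·(-0.37137)) = -2.8017 rad/s; magnitude 2.8017 rad/s.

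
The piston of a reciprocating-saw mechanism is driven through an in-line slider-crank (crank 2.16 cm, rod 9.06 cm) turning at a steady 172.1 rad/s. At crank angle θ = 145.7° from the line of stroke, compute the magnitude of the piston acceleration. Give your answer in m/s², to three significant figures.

470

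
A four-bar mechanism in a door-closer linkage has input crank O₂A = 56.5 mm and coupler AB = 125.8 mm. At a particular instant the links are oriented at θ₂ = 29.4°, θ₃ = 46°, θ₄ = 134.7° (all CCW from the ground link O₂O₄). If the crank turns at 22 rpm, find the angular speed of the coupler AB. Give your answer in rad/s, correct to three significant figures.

ω₂ = 2.304 rad/s (from 22 rpm).
Differentiating the loop-closure r₂e^{iθ₂}+r₃e^{iθ₃}=r₁+r₄e^{iθ₄} gives r₂ω₂e^{iθ₂}+r₃ω₃e^{iθ₃}=r₄ω₄e^{iθ₄}.
Eliminating the other unknown: ω₃ = r₂ω₂ sin(θ₄−θ₂) / [r₃ sin(θ₃−θ₄)].
Numerator sine = +0.96456; denominator sine = -0.99974.
Result = 0.0565·2.304·(+0.96456) / (0.1258·(-0.99974)) = -0.9983 rad/s; magnitude 0.9983 rad/s.

0.998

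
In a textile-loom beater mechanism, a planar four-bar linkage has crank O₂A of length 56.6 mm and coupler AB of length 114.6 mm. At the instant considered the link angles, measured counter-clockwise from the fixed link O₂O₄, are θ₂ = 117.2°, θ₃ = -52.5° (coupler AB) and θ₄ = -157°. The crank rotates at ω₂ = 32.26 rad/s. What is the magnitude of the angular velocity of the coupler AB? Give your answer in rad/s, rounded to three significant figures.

16.4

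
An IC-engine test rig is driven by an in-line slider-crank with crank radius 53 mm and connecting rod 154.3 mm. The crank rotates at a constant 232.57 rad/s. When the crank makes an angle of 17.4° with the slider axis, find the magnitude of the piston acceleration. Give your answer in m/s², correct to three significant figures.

3560

ω = 232.6 rad/s
x(θ) = r cosθ + √(L² − r² sin²θ); with ω constant, a = ω²·d²x/dθ².
d²x/dθ² = −r cosθ − r²(cos2θ)/√u − r⁴ sin²2θ/(4u^{3/2}),  u = L² − r² sin²θ = 0.0235573 m².
Substituting r = 0.053 m, L = 0.1543 m, θ = 17.4°: d²x/dθ² = -0.065781 m.
a = ω²·d²x/dθ² = (232.6)²·(-0.065781) = -3558 m/s²;  |a| = 3558 m/s².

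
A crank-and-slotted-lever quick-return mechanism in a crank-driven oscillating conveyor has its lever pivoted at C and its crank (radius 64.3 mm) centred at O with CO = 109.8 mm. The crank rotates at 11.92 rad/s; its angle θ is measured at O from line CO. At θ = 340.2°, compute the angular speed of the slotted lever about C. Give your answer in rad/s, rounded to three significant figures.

ω = 11.92 rad/s
Crank pin A relative to C: A = (d + r cosθ, r sinθ); lever angle φ = atan2(r sinθ, d + r cosθ).
Differentiating tanφ: φ̇ = rω(d cosθ + r)/(d² + r² + 2dr cosθ).
d² + r² + 2dr cosθ = |CA|² = 0.029476 m²;  d cosθ + r = +0.16761 m.
|ω_lever| = |0.0643·11.92·+0.16761| / 0.029476 = 4.3583 rad/s.

4.36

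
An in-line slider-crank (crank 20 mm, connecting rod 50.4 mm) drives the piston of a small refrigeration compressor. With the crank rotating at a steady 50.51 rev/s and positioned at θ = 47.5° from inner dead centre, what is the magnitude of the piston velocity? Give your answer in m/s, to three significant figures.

ω = 2π·50.5 = 317.4 rad/s
For an in-line slider-crank, x = r cosθ + √(L² − r² sin²θ), so v = −rω sinθ·[1 + r cosθ/√(L² − r² sin²θ)].
With r = 0.02 m, L = 0.0504 m, θ = 47.5°: √(L² − r² sin²θ) = 0.048195 m.
v = −0.02·317.4·0.73728·[1 + 0.02·0.67559/0.048195] = -5.9917 m/s.
|v| = 5.9917 m/s.

5.99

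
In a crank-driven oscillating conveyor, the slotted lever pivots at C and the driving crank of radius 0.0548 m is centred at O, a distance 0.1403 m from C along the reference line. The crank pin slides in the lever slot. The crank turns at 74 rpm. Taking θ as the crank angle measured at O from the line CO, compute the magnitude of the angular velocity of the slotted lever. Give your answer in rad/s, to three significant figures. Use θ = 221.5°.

ω = 7.749 rad/s (from 74 rpm).
Crank pin A relative to C: A = (d + r cosθ, r sinθ); lever angle φ = atan2(r sinθ, d + r cosθ).
Differentiating tanφ: φ̇ = rω(d cosθ + r)/(d² + r² + 2dr cosθ).
d² + r² + 2dr cosθ = |CA|² = 0.0111705 m²;  d cosθ + r = -0.050278 m.
|ω_lever| = |0.0548·7.749·-0.050278| / 0.0111705 = 1.9114 rad/s.

1.91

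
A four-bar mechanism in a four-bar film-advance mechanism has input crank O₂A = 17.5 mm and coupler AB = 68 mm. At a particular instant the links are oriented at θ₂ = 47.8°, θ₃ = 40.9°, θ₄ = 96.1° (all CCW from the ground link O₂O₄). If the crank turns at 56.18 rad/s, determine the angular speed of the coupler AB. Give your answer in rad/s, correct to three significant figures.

13.1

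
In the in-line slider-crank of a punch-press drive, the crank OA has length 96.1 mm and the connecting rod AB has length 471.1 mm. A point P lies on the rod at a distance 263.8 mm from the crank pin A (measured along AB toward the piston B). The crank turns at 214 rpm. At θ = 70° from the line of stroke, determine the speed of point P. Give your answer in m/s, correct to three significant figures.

2.13

ω = 22.41 rad/s.  Crank-pin speed |V_A| = rω = 2.1536 m/s, perpendicular to OA.
Rod angle: sinφ = −(r/L) sinθ ⇒ φ = -11.051°; ω_rod = −rω cosθ/√(L²−r²sin²θ) = -1.5931 rad/s.
V_P = V_A + ω_rod × AP, with AP = 0.2638 m along the rod.
Components: V_Px = −rω sinθ − a·ω_rod·sinφ = -2.1043 m/s;  V_Py = rω cosθ + a·ω_rod·cosφ = +0.32412 m/s.
|V_P| = √(V_Px² + V_Py²) = 2.1291 m/s.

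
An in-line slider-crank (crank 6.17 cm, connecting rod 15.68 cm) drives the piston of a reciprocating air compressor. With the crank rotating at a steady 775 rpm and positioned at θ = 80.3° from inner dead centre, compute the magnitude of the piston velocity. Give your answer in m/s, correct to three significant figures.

5.29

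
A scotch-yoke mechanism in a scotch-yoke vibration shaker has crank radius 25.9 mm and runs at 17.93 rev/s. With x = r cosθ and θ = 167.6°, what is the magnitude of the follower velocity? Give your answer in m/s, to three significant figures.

0.627

ω = 112.7 rad/s (from 17.93 rev/s).
x = r cosθ ⇒ ẋ = −rω sinθ.
|v| = rω|sinθ| = 0.0259·112.7·|sin 167.6°| = 0.62656 m/s.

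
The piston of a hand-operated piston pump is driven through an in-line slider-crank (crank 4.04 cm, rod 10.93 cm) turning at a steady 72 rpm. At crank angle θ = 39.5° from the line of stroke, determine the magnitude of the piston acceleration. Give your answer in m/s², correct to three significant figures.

ω = 2π·72/60 = 7.54 rad/s
x(θ) = r cosθ + √(L² − r² sin²θ); with ω constant, a = ω²·d²x/dθ².
d²x/dθ² = −r cosθ − r²(cos2θ)/√u − r⁴ sin²2θ/(4u^{3/2}),  u = L² − r² sin²θ = 0.0112861 m².
Substituting r = 0.0404 m, L = 0.1093 m, θ = 39.5°: d²x/dθ² = -0.03464 m.
a = ω²·d²x/dθ² = (7.54)²·(-0.03464) = -1.9693 m/s²;  |a| = 1.9693 m/s².

1.97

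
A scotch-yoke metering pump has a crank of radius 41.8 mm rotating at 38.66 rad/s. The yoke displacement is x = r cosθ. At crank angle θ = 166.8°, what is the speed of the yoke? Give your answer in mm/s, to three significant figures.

ω = 38.66 rad/s
x = r cosθ ⇒ ẋ = −rω sinθ.
|v| = rω|sinθ| = 0.0418·38.66·|sin 166.8°| = 0.36901 m/s = 369.01 mm/s.

369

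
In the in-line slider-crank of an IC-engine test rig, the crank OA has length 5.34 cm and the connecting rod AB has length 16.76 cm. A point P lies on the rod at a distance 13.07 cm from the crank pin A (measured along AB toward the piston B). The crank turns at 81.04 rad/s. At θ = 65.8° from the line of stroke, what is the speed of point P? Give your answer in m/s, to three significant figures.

4.38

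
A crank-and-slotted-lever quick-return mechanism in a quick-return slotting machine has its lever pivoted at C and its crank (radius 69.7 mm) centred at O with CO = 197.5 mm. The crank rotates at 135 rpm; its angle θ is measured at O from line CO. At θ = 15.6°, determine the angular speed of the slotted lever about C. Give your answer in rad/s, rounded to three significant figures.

3.64

ω = 14.14 rad/s (from 135 rpm).
Crank pin A relative to C: A = (d + r cosθ, r sinθ); lever angle φ = atan2(r sinθ, d + r cosθ).
Differentiating tanφ: φ̇ = rω(d cosθ + r)/(d² + r² + 2dr cosθ).
d² + r² + 2dr cosθ = |CA|² = 0.0703817 m²;  d cosθ + r = +0.25992 m.
|ω_lever| = |0.0697·14.14·+0.25992| / 0.0703817 = 3.639 rad/s.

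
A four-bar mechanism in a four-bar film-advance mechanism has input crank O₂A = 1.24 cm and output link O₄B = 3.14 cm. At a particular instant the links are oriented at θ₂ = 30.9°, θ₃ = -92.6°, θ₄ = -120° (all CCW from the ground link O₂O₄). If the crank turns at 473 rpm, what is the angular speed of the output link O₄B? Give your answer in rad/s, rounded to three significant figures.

35.4

ω₂ = 49.53 rad/s (from 473 rpm).
Differentiating the loop-closure r₂e^{iθ₂}+r₃e^{iθ₃}=r₁+r₄e^{iθ₄} gives r₂ω₂e^{iθ₂}+r₃ω₃e^{iθ₃}=r₄ω₄e^{iθ₄}.
Eliminating the other unknown: ω₄ = r₂ω₂ sin(θ₂−θ₃) / [r₄ sin(θ₄−θ₃)].
Numerator sine = +0.83389; denominator sine = -0.46020.
Result = 0.0124·49.53·(+0.83389) / (0.0314·(-0.46020)) = -35.444 rad/s; magnitude 35.444 rad/s.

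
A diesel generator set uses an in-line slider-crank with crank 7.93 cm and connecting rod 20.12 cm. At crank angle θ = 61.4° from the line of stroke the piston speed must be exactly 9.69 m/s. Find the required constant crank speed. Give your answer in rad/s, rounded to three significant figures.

116

For an in-line slider-crank, |v_piston| = rω|sinθ|·[1 + r cosθ/√(L² − r² sin²θ)].
With r = 0.0793 m, L = 0.2012 m, θ = 61.4°: the bracketed kinematic factor |dx/dθ| = 0.083625 m.
ω = v/|dx/dθ| = 9.69/0.083625 = 115.87 rad/s.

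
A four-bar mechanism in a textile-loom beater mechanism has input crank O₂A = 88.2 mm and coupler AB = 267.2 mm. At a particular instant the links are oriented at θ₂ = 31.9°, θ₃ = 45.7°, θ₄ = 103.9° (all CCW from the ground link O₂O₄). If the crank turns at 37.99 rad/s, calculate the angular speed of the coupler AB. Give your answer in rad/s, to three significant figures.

14.0

ω₂ = 37.99 rad/s
Differentiating the loop-closure r₂e^{iθ₂}+r₃e^{iθ₃}=r₁+r₄e^{iθ₄} gives r₂ω₂e^{iθ₂}+r₃ω₃e^{iθ₃}=r₄ω₄e^{iθ₄}.
Eliminating the other unknown: ω₃ = r₂ω₂ sin(θ₄−θ₂) / [r₃ sin(θ₃−θ₄)].
Numerator sine = +0.95106; denominator sine = -0.84989.
Result = 0.0882·37.99·(+0.95106) / (0.2672·(-0.84989)) = -14.033 rad/s; magnitude 14.033 rad/s.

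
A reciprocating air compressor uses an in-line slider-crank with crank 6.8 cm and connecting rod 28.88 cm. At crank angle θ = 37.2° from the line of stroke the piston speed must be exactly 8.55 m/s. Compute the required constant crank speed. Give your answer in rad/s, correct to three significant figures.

175

For an in-line slider-crank, |v_piston| = rω|sinθ|·[1 + r cosθ/√(L² − r² sin²θ)].
With r = 0.068 m, L = 0.2888 m, θ = 37.2°: the bracketed kinematic factor |dx/dθ| = 0.048903 m.
ω = v/|dx/dθ| = 8.55/0.048903 = 174.84 rad/s.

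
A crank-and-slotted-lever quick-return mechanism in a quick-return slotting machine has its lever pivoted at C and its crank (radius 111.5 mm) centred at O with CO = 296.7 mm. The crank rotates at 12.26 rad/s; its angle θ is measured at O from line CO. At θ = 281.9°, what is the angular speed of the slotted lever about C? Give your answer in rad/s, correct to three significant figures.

ω = 12.26 rad/s
Crank pin A relative to C: A = (d + r cosθ, r sinθ); lever angle φ = atan2(r sinθ, d + r cosθ).
Differentiating tanφ: φ̇ = rω(d cosθ + r)/(d² + r² + 2dr cosθ).
d² + r² + 2dr cosθ = |CA|² = 0.114106 m²;  d cosθ + r = +0.17268 m.
|ω_lever| = |0.1115·12.26·+0.17268| / 0.114106 = 2.0687 rad/s.

2.07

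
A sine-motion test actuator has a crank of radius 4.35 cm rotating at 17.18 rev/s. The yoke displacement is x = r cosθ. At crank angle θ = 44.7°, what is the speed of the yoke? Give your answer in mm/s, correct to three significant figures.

ω = 107.9 rad/s (from 17.18 rev/s).
x = r cosθ ⇒ ẋ = −rω sinθ.
|v| = rω|sinθ| = 0.0435·107.9·|sin 44.7°| = 3.3029 m/s = 3302.9 mm/s.

3300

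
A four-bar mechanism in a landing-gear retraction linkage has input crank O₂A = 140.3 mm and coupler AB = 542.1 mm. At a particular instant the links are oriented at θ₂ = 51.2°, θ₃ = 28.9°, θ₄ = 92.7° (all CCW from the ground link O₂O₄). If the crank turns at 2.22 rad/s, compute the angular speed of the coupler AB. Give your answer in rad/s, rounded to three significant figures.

ω₂ = 2.22 rad/s
Differentiating the loop-closure r₂e^{iθ₂}+r₃e^{iθ₃}=r₁+r₄e^{iθ₄} gives r₂ω₂e^{iθ₂}+r₃ω₃e^{iθ₃}=r₄ω₄e^{iθ₄}.
Eliminating the other unknown: ω₃ = r₂ω₂ sin(θ₄−θ₂) / [r₃ sin(θ₃−θ₄)].
Numerator sine = +0.66262; denominator sine = -0.89726.
Result = 0.1403·2.22·(+0.66262) / (0.5421·(-0.89726)) = -0.42431 rad/s; magnitude 0.42431 rad/s.

0.424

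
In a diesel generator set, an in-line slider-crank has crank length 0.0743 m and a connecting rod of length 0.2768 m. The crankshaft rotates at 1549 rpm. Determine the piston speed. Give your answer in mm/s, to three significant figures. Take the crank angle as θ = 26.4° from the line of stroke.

6660

ω = 2π·1549/60 = 162.2 rad/s
For an in-line slider-crank, x = r cosθ + √(L² − r² sin²θ), so v = −rω sinθ·[1 + r cosθ/√(L² − r² sin²θ)].
With r = 0.0743 m, L = 0.2768 m, θ = 26.4°: √(L² − r² sin²θ) = 0.27482 m.
v = −0.0743·162.2·0.44464·[1 + 0.0743·0.89571/0.27482] = -6.6566 m/s.
|v| = 6.6566 m/s = 6656.6 mm/s.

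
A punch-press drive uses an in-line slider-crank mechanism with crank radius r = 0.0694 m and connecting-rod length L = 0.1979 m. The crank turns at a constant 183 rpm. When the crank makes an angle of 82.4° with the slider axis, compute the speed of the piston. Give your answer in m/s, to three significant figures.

ω = 2π·183/60 = 19.16 rad/s
For an in-line slider-crank, x = r cosθ + √(L² − r² sin²θ), so v = −rω sinθ·[1 + r cosθ/√(L² − r² sin²θ)].
With r = 0.0694 m, L = 0.1979 m, θ = 82.4°: √(L² − r² sin²θ) = 0.18556 m.
v = −0.0694·19.16·0.99122·[1 + 0.0694·0.13226/0.18556] = -1.3835 m/s.
|v| = 1.3835 m/s.

1.38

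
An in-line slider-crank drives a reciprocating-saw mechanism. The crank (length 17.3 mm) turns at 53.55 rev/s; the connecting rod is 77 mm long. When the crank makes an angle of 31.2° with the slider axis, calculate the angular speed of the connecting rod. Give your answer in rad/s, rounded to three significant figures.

65.1

ω = 336.5 rad/s (converted from 53.55 rev/s).
The rod makes angle φ with the slider axis where L sinφ = r sinθ; differentiating, L cosφ·φ̇ = r ω cosθ.
L cosφ = √(L² − r² sin²θ) = 0.076477 m.
|ω_rod| = r ω |cosθ| / √(L² − r² sin²θ) = 0.0173·336.5·0.85536/0.076477 = 65.104 rad/s.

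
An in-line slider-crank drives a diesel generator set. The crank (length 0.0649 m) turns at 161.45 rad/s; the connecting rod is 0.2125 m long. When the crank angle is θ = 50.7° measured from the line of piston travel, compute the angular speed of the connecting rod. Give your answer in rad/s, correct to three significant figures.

32.1

ω = 161.4 rad/s
The rod makes angle φ with the slider axis where L sinφ = r sinθ; differentiating, L cosφ·φ̇ = r ω cosθ.
L cosφ = √(L² − r² sin²θ) = 0.20648 m.
|ω_rod| = r ω |cosθ| / √(L² − r² sin²θ) = 0.0649·161.4·0.63338/0.20648 = 32.142 rad/s.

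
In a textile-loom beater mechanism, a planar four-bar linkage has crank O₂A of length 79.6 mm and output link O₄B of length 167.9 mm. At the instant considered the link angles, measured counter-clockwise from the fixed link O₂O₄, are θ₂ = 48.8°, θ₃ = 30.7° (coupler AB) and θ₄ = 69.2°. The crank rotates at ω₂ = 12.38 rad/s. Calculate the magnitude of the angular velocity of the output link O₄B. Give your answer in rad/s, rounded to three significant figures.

2.93

ω₂ = 12.38 rad/s
Differentiating the loop-closure r₂e^{iθ₂}+r₃e^{iθ₃}=r₁+r₄e^{iθ₄} gives r₂ω₂e^{iθ₂}+r₃ω₃e^{iθ₃}=r₄ω₄e^{iθ₄}.
Eliminating the other unknown: ω₄ = r₂ω₂ sin(θ₂−θ₃) / [r₄ sin(θ₄−θ₃)].
Numerator sine = +0.31068; denominator sine = +0.62251.
Result = 0.0796·12.38·(+0.31068) / (0.1679·(+0.62251)) = +2.9292 rad/s; magnitude 2.9292 rad/s.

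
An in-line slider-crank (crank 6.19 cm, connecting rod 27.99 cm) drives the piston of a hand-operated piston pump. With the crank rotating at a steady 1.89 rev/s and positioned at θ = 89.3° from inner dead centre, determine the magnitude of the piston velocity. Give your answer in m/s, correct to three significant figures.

ω = 2π·1.89 = 11.88 rad/s
For an in-line slider-crank, x = r cosθ + √(L² − r² sin²θ), so v = −rω sinθ·[1 + r cosθ/√(L² − r² sin²θ)].
With r = 0.0619 m, L = 0.2799 m, θ = 89.3°: √(L² − r² sin²θ) = 0.27297 m.
v = −0.0619·11.88·0.99993·[1 + 0.0619·0.01222/0.27297] = -0.73706 m/s.
|v| = 0.73706 m/s.

0.737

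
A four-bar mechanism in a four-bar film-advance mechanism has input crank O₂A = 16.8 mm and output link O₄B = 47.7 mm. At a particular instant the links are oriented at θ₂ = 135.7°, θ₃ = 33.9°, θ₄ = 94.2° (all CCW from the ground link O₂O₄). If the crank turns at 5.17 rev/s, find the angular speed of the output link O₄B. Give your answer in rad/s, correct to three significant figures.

12.9

ω₂ = 32.48 rad/s (from 5.17 rev/s).
Differentiating the loop-closure r₂e^{iθ₂}+r₃e^{iθ₃}=r₁+r₄e^{iθ₄} gives r₂ω₂e^{iθ₂}+r₃ω₃e^{iθ₃}=r₄ω₄e^{iθ₄}.
Eliminating the other unknown: ω₄ = r₂ω₂ sin(θ₂−θ₃) / [r₄ sin(θ₄−θ₃)].
Numerator sine = +0.97887; denominator sine = +0.86863.
Result = 0.0168·32.48·(+0.97887) / (0.0477·(+0.86863)) = +12.893 rad/s; magnitude 12.893 rad/s.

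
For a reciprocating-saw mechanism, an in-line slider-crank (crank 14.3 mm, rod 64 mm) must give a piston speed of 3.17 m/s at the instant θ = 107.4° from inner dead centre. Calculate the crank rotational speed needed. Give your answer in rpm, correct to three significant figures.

2380

For an in-line slider-crank, |v_piston| = rω|sinθ|·[1 + r cosθ/√(L² − r² sin²θ)].
With r = 0.0143 m, L = 0.064 m, θ = 107.4°: the bracketed kinematic factor |dx/dθ| = 0.012712 m.
ω = v/|dx/dθ| = 3.17/0.012712 = 249.36 rad/s.
N = 60ω/(2π) = 2381.2 rpm.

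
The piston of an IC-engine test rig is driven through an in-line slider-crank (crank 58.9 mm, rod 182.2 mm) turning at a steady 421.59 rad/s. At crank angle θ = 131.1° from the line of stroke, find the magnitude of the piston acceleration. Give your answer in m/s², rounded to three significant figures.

ω = 421.6 rad/s
x(θ) = r cosθ + √(L² − r² sin²θ); with ω constant, a = ω²·d²x/dθ².
d²x/dθ² = −r cosθ − r²(cos2θ)/√u − r⁴ sin²2θ/(4u^{3/2}),  u = L² − r² sin²θ = 0.0312268 m².
Substituting r = 0.0589 m, L = 0.1822 m, θ = 131.1°: d²x/dθ² = +0.040849 m.
a = ω²·d²x/dθ² = (421.6)²·(+0.040849) = +7260.3 m/s²;  |a| = 7260.3 m/s².

7260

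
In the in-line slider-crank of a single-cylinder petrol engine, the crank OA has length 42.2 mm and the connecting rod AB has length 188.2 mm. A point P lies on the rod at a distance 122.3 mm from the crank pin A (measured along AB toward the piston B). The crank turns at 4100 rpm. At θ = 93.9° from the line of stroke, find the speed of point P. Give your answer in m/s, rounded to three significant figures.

17.9

ω = 429.4 rad/s.  Crank-pin speed |V_A| = rω = 18.119 m/s, perpendicular to OA.
Rod angle: sinφ = −(r/L) sinθ ⇒ φ = -12.927°; ω_rod = −rω cosθ/√(L²−r²sin²θ) = +6.7183 rad/s.
V_P = V_A + ω_rod × AP, with AP = 0.1223 m along the rod.
Components: V_Px = −rω sinθ − a·ω_rod·sinφ = -17.893 m/s;  V_Py = rω cosθ + a·ω_rod·cosφ = -0.43152 m/s.
|V_P| = √(V_Px² + V_Py²) = 17.898 m/s.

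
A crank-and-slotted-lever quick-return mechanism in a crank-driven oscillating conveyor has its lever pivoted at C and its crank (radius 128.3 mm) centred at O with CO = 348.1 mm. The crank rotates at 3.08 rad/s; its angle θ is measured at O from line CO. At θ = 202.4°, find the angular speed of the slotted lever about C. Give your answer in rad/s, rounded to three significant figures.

ω = 3.08 rad/s
Crank pin A relative to C: A = (d + r cosθ, r sinθ); lever angle φ = atan2(r sinθ, d + r cosθ).
Differentiating tanφ: φ̇ = rω(d cosθ + r)/(d² + r² + 2dr cosθ).
d² + r² + 2dr cosθ = |CA|² = 0.0550518 m²;  d cosθ + r = -0.19353 m.
|ω_lever| = |0.1283·3.08·-0.19353| / 0.0550518 = 1.3892 rad/s.

1.39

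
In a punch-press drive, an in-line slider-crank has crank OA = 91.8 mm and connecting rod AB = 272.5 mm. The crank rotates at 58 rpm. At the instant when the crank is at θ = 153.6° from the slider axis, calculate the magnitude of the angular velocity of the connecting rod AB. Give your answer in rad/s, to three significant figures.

ω = 6.074 rad/s (converted from 58 rpm).
The rod makes angle φ with the slider axis where L sinφ = r sinθ; differentiating, L cosφ·φ̇ = r ω cosθ.
L cosφ = √(L² − r² sin²θ) = 0.26943 m.
|ω_rod| = r ω |cosθ| / √(L² − r² sin²θ) = 0.0918·6.074·0.89571/0.26943 = 1.8537 rad/s.

1.85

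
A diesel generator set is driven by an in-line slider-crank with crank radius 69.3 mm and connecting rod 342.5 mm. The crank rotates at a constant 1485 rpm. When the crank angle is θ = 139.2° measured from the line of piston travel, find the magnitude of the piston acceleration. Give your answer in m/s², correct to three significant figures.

1220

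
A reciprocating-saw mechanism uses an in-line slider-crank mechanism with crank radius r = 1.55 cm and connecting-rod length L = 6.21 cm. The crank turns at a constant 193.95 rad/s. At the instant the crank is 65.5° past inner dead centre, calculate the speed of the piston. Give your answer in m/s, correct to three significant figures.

ω = 193.9 rad/s
For an in-line slider-crank, x = r cosθ + √(L² − r² sin²θ), so v = −rω sinθ·[1 + r cosθ/√(L² − r² sin²θ)].
With r = 0.0155 m, L = 0.0621 m, θ = 65.5°: √(L² − r² sin²θ) = 0.060477 m.
v = −0.0155·193.9·0.90996·[1 + 0.0155·0.41469/0.060477] = -3.0263 m/s.
|v| = 3.0263 m/s.

3.03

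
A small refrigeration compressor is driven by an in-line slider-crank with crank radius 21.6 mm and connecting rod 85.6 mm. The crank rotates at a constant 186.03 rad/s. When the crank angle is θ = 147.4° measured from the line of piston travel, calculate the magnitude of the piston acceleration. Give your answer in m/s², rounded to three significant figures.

ω = 186 rad/s
x(θ) = r cosθ + √(L² − r² sin²θ); with ω constant, a = ω²·d²x/dθ².
d²x/dθ² = −r cosθ − r²(cos2θ)/√u − r⁴ sin²2θ/(4u^{3/2}),  u = L² − r² sin²θ = 0.00719193 m².
Substituting r = 0.0216 m, L = 0.0856 m, θ = 147.4°: d²x/dθ² = +0.015816 m.
a = ω²·d²x/dθ² = (186)²·(+0.015816) = +547.34 m/s²;  |a| = 547.34 m/s².

547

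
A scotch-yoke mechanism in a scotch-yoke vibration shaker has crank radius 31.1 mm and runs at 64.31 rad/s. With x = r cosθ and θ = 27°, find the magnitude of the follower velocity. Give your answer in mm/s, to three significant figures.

ω = 64.31 rad/s
x = r cosθ ⇒ ẋ = −rω sinθ.
|v| = rω|sinθ| = 0.0311·64.31·|sin 27°| = 0.908 m/s = 908 mm/s.

908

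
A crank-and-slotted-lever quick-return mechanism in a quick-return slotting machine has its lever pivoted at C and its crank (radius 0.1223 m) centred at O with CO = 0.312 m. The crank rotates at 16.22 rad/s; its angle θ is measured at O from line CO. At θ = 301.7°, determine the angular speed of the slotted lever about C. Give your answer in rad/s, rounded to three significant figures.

ω = 16.22 rad/s
Crank pin A relative to C: A = (d + r cosθ, r sinθ); lever angle φ = atan2(r sinθ, d + r cosθ).
Differentiating tanφ: φ̇ = rω(d cosθ + r)/(d² + r² + 2dr cosθ).
d² + r² + 2dr cosθ = |CA|² = 0.152403 m²;  d cosθ + r = +0.28625 m.
|ω_lever| = |0.1223·16.22·+0.28625| / 0.152403 = 3.7259 rad/s.

3.73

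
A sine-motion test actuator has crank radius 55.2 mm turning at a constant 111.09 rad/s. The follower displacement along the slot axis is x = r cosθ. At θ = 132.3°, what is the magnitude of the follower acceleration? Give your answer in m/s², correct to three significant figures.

ω = 111.1 rad/s
x = r cosθ ⇒ ẍ = −rω² cosθ (ω constant).
|a| = rω²|cosθ| = 0.0552·(111.1)²·|cos 132.3°| = 458.47 m/s².

458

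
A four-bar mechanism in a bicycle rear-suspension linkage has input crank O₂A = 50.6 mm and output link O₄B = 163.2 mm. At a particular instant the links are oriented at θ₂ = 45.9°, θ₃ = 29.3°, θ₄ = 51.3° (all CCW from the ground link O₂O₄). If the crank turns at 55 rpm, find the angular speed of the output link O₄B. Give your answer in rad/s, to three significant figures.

1.36

ω₂ = 5.76 rad/s (from 55 rpm).
Differentiating the loop-closure r₂e^{iθ₂}+r₃e^{iθ₃}=r₁+r₄e^{iθ₄} gives r₂ω₂e^{iθ₂}+r₃ω₃e^{iθ₃}=r₄ω₄e^{iθ₄}.
Eliminating the other unknown: ω₄ = r₂ω₂ sin(θ₂−θ₃) / [r₄ sin(θ₄−θ₃)].
Numerator sine = +0.28569; denominator sine = +0.37461.
Result = 0.0506·5.76·(+0.28569) / (0.1632·(+0.37461)) = +1.3619 rad/s; magnitude 1.3619 rad/s.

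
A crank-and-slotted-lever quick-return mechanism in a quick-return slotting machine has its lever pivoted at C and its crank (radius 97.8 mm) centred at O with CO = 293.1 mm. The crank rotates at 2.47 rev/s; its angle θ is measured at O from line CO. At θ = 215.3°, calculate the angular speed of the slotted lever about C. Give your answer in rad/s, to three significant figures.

4.41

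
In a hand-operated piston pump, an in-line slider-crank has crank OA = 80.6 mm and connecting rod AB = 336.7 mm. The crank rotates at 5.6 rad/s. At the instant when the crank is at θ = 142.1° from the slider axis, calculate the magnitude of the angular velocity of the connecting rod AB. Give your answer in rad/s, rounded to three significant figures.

1.07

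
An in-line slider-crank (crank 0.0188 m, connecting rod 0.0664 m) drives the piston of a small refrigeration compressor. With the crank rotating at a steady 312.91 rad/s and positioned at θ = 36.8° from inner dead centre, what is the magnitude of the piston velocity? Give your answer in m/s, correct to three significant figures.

ω = 312.9 rad/s
For an in-line slider-crank, x = r cosθ + √(L² − r² sin²θ), so v = −rω sinθ·[1 + r cosθ/√(L² − r² sin²θ)].
With r = 0.0188 m, L = 0.0664 m, θ = 36.8°: √(L² − r² sin²θ) = 0.065438 m.
v = −0.0188·312.9·0.59902·[1 + 0.0188·0.80073/0.065438] = -4.3345 m/s.
|v| = 4.3345 m/s.

4.33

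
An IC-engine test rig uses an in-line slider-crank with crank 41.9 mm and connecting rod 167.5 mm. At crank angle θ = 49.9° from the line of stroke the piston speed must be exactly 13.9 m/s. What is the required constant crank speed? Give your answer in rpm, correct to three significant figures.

For an in-line slider-crank, |v_piston| = rω|sinθ|·[1 + r cosθ/√(L² − r² sin²θ)].
With r = 0.0419 m, L = 0.1675 m, θ = 49.9°: the bracketed kinematic factor |dx/dθ| = 0.037312 m.
ω = v/|dx/dθ| = 13.9/0.037312 = 372.54 rad/s.
N = 60ω/(2π) = 3557.5 rpm.

3560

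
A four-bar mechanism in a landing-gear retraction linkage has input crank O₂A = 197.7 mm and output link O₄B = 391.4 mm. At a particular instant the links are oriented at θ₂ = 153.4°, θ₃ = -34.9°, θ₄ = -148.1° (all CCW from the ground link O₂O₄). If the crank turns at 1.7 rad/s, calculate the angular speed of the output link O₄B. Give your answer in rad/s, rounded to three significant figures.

0.135

ω₂ = 1.7 rad/s
Differentiating the loop-closure r₂e^{iθ₂}+r₃e^{iθ₃}=r₁+r₄e^{iθ₄} gives r₂ω₂e^{iθ₂}+r₃ω₃e^{iθ₃}=r₄ω₄e^{iθ₄}.
Eliminating the other unknown: ω₄ = r₂ω₂ sin(θ₂−θ₃) / [r₄ sin(θ₄−θ₃)].
Numerator sine = -0.14436; denominator sine = -0.91914.
Result = 0.1977·1.7·(-0.14436) / (0.3914·(-0.91914)) = +0.13486 rad/s; magnitude 0.13486 rad/s.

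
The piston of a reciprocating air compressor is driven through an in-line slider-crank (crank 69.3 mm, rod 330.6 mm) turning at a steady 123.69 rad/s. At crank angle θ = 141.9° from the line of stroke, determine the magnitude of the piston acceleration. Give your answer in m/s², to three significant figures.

779

ω = 123.7 rad/s
x(θ) = r cosθ + √(L² − r² sin²θ); with ω constant, a = ω²·d²x/dθ².
d²x/dθ² = −r cosθ − r²(cos2θ)/√u − r⁴ sin²2θ/(4u^{3/2}),  u = L² − r² sin²θ = 0.107468 m².
Substituting r = 0.0693 m, L = 0.3306 m, θ = 141.9°: d²x/dθ² = +0.050886 m.
a = ω²·d²x/dθ² = (123.7)²·(+0.050886) = +778.51 m/s²;  |a| = 778.51 m/s².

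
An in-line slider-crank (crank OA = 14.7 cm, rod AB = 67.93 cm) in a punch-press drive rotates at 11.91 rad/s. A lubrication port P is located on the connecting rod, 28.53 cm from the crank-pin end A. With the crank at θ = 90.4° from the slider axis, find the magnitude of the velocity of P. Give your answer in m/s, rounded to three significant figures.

ω = 11.91 rad/s.  Crank-pin speed |V_A| = rω = 1.7508 m/s, perpendicular to OA.
Rod angle: sinφ = −(r/L) sinθ ⇒ φ = -12.497°; ω_rod = −rω cosθ/√(L²−r²sin²θ) = +0.01843 rad/s.
V_P = V_A + ω_rod × AP, with AP = 0.2853 m along the rod.
Components: V_Px = −rω sinθ − a·ω_rod·sinφ = -1.7496 m/s;  V_Py = rω cosθ + a·ω_rod·cosφ = -0.0070892 m/s.
|V_P| = √(V_Px² + V_Py²) = 1.7496 m/s.

1.75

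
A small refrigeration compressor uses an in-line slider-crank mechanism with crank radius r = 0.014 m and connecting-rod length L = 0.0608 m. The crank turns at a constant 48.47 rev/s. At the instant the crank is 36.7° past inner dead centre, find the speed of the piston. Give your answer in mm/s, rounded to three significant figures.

ω = 2π·48.5 = 304.5 rad/s
For an in-line slider-crank, x = r cosθ + √(L² − r² sin²θ), so v = −rω sinθ·[1 + r cosθ/√(L² − r² sin²θ)].
With r = 0.014 m, L = 0.0608 m, θ = 36.7°: √(L² − r² sin²θ) = 0.060222 m.
v = −0.014·304.5·0.59763·[1 + 0.014·0.80178/0.060222] = -3.023 m/s.
|v| = 3.023 m/s = 3023 mm/s.

3020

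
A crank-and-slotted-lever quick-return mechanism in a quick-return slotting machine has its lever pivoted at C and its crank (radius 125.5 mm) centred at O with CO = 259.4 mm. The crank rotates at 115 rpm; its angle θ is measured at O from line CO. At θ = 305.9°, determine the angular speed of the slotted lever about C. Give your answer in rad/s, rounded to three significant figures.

ω = 12.04 rad/s (from 115 rpm).
Crank pin A relative to C: A = (d + r cosθ, r sinθ); lever angle φ = atan2(r sinθ, d + r cosθ).
Differentiating tanφ: φ̇ = rω(d cosθ + r)/(d² + r² + 2dr cosθ).
d² + r² + 2dr cosθ = |CA|² = 0.121217 m²;  d cosθ + r = +0.2776 m.
|ω_lever| = |0.1255·12.04·+0.2776| / 0.121217 = 3.4613 rad/s.

3.46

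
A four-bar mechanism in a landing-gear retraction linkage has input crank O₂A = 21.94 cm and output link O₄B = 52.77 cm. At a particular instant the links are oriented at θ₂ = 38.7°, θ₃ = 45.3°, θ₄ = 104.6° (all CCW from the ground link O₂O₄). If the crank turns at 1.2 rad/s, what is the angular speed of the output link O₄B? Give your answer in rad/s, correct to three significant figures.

0.0667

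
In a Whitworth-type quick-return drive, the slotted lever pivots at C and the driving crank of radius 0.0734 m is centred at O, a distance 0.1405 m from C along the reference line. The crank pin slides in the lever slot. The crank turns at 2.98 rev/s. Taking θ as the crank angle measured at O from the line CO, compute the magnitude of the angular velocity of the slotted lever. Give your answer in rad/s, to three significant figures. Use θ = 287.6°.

ω = 18.72 rad/s (from 2.98 rev/s).
Crank pin A relative to C: A = (d + r cosθ, r sinθ); lever angle φ = atan2(r sinθ, d + r cosθ).
Differentiating tanφ: φ̇ = rω(d cosθ + r)/(d² + r² + 2dr cosθ).
d² + r² + 2dr cosθ = |CA|² = 0.0313643 m²;  d cosθ + r = +0.11588 m.
|ω_lever| = |0.0734·18.72·+0.11588| / 0.0313643 = 5.0778 rad/s.

5.08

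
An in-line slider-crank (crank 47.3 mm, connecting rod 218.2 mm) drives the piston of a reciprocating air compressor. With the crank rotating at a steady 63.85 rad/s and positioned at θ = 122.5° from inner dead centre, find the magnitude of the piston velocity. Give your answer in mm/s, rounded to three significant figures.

ω = 63.85 rad/s
For an in-line slider-crank, x = r cosθ + √(L² − r² sin²θ), so v = −rω sinθ·[1 + r cosθ/√(L² − r² sin²θ)].
With r = 0.0473 m, L = 0.2182 m, θ = 122.5°: √(L² − r² sin²θ) = 0.21452 m.
v = −0.0473·63.85·0.84339·[1 + 0.0473·-0.53730/0.21452] = -2.2454 m/s.
|v| = 2.2454 m/s = 2245.4 mm/s.

2250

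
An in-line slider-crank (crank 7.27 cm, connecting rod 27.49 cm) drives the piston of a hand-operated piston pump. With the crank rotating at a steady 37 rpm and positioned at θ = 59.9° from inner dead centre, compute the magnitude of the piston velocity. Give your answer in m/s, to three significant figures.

0.277

ω = 2π·37/60 = 3.875 rad/s
For an in-line slider-crank, x = r cosθ + √(L² − r² sin²θ), so v = −rω sinθ·[1 + r cosθ/√(L² − r² sin²θ)].
With r = 0.0727 m, L = 0.2749 m, θ = 59.9°: √(L² − r² sin²θ) = 0.26761 m.
v = −0.0727·3.875·0.86515·[1 + 0.0727·0.50151/0.26761] = -0.2769 m/s.
|v| = 0.2769 m/s.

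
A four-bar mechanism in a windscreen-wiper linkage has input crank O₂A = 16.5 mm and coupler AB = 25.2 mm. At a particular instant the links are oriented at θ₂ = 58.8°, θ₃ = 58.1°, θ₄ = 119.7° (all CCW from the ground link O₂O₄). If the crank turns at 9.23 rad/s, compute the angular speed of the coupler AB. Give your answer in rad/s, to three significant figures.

6.00

ω₂ = 9.23 rad/s
Differentiating the loop-closure r₂e^{iθ₂}+r₃e^{iθ₃}=r₁+r₄e^{iθ₄} gives r₂ω₂e^{iθ₂}+r₃ω₃e^{iθ₃}=r₄ω₄e^{iθ₄}.
Eliminating the other unknown: ω₃ = r₂ω₂ sin(θ₄−θ₂) / [r₃ sin(θ₃−θ₄)].
Numerator sine = +0.87377; denominator sine = -0.87965.
Result = 0.0165·9.23·(+0.87377) / (0.0252·(-0.87965)) = -6.0031 rad/s; magnitude 6.0031 rad/s.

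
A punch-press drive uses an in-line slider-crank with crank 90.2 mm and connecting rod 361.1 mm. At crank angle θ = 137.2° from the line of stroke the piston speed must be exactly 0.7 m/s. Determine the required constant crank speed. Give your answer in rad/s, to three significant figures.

14.0

For an in-line slider-crank, |v_piston| = rω|sinθ|·[1 + r cosθ/√(L² − r² sin²θ)].
With r = 0.0902 m, L = 0.3611 m, θ = 137.2°: the bracketed kinematic factor |dx/dθ| = 0.049888 m.
ω = v/|dx/dθ| = 0.7/0.049888 = 14.031 rad/s.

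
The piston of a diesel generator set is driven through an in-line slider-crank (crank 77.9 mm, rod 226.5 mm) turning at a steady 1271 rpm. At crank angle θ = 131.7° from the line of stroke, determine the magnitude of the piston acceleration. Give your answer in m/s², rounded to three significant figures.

ω = 2π·1271/60 = 133.1 rad/s
x(θ) = r cosθ + √(L² − r² sin²θ); with ω constant, a = ω²·d²x/dθ².
d²x/dθ² = −r cosθ − r²(cos2θ)/√u − r⁴ sin²2θ/(4u^{3/2}),  u = L² − r² sin²θ = 0.0479193 m².
Substituting r = 0.0779 m, L = 0.2265 m, θ = 131.7°: d²x/dθ² = +0.054142 m.
a = ω²·d²x/dθ² = (133.1)²·(+0.054142) = +959.13 m/s²;  |a| = 959.13 m/s².

959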